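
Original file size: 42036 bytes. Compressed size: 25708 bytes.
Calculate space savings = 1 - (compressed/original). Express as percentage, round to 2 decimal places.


ratio = compressed/original = 25708/42036 = 0.611571
savings = 1 - ratio = 1 - 0.611571 = 0.388429
as a percentage: 0.388429 * 100 = 38.84%

Space savings = 1 - 25708/42036 = 38.84%


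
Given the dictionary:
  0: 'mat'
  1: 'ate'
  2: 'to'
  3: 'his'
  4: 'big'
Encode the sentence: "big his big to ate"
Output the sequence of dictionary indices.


Look up each word in the dictionary:
  'big' -> 4
  'his' -> 3
  'big' -> 4
  'to' -> 2
  'ate' -> 1

Encoded: [4, 3, 4, 2, 1]


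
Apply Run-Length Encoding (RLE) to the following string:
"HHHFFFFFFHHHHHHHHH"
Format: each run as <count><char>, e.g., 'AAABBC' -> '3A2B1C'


Scanning runs left to right:
  i=0: run of 'H' x 3 -> '3H'
  i=3: run of 'F' x 6 -> '6F'
  i=9: run of 'H' x 9 -> '9H'

RLE = 3H6F9H


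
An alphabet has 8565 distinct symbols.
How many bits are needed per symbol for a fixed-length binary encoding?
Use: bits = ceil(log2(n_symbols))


log2(8565) = 13.0642
Bracket: 2^13 = 8192 < 8565 <= 2^14 = 16384
So ceil(log2(8565)) = 14

bits = ceil(log2(8565)) = ceil(13.0642) = 14 bits


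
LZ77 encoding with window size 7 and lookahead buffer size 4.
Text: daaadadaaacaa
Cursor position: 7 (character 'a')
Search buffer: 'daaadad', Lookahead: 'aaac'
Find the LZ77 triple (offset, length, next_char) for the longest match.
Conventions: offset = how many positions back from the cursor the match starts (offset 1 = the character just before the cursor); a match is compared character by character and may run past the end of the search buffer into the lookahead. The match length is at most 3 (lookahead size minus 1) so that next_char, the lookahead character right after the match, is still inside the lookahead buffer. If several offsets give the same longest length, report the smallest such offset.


Try each offset into the search buffer:
  offset=1 (pos 6, char 'd'): match length 0
  offset=2 (pos 5, char 'a'): match length 1
  offset=3 (pos 4, char 'd'): match length 0
  offset=4 (pos 3, char 'a'): match length 1
  offset=5 (pos 2, char 'a'): match length 2
  offset=6 (pos 1, char 'a'): match length 3
  offset=7 (pos 0, char 'd'): match length 0
Longest match has length 3 at offset 6.
next_char = character at position 7 + 3 = 10 -> 'c'

Best match: offset=6, length=3 (matching 'aaa' starting at position 1)
LZ77 triple: (6, 3, 'c')


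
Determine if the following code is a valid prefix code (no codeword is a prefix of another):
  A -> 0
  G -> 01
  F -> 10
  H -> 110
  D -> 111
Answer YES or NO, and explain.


Checking each pair (does one codeword prefix another?):
  A='0' vs G='01': prefix -- VIOLATION

NO -- this is NOT a valid prefix code. A (0) is a prefix of G (01).


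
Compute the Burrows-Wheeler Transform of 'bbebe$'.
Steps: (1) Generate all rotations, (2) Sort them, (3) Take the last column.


Rotations (sorted):
  0: $bbebe -> last char: e
  1: bbebe$ -> last char: $
  2: be$bbe -> last char: e
  3: bebe$b -> last char: b
  4: e$bbeb -> last char: b
  5: ebe$bb -> last char: b


BWT = e$ebbb


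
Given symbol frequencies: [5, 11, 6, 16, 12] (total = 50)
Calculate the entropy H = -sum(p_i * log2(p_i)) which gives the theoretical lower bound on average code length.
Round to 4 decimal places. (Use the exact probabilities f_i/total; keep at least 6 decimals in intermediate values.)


Per-symbol terms -p_i * log2(p_i) with p_i = f_i/50:
  p = 5/50 = 0.100000: log2(p) = -3.321928, -p*log2(p) = 0.332193
  p = 11/50 = 0.220000: log2(p) = -2.184425, -p*log2(p) = 0.480573
  p = 6/50 = 0.120000: log2(p) = -3.058894, -p*log2(p) = 0.367067
  p = 16/50 = 0.320000: log2(p) = -1.643856, -p*log2(p) = 0.526034
  p = 12/50 = 0.240000: log2(p) = -2.058894, -p*log2(p) = 0.494134
H = 0.332193 + 0.480573 + 0.367067 + 0.526034 + 0.494134 = 2.200001

H = 2.2 bits/symbol


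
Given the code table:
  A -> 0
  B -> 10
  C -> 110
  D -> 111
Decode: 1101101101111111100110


Decoding:
110 -> C
110 -> C
110 -> C
111 -> D
111 -> D
110 -> C
0 -> A
110 -> C


Result: CCCDDCAC


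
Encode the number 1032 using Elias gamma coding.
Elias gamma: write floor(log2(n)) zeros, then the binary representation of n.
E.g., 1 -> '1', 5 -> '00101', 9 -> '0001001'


num_bits = floor(log2(1032)) + 1 = 11
leading_zeros = num_bits - 1 = 10
binary(1032) = 10000001000

Elias gamma(1032) = '0000000000' + '10000001000' = 000000000010000001000 (21 bits)


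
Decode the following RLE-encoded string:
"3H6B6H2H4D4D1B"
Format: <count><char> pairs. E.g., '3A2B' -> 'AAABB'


Expanding each <count><char> pair:
  3H -> 'HHH'
  6B -> 'BBBBBB'
  6H -> 'HHHHHH'
  2H -> 'HH'
  4D -> 'DDDD'
  4D -> 'DDDD'
  1B -> 'B'

Decoded = HHHBBBBBBHHHHHHHHDDDDDDDDB


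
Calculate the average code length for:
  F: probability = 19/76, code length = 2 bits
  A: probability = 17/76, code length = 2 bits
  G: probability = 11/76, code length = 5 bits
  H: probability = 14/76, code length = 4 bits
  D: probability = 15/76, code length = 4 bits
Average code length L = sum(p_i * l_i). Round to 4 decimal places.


Weighted contributions p_i * l_i:
  F: (19/76) * 2 = 38/76
  A: (17/76) * 2 = 34/76
  G: (11/76) * 5 = 55/76
  H: (14/76) * 4 = 56/76
  D: (15/76) * 4 = 60/76
Sum = (38 + 34 + 55 + 56 + 60)/76 = 243/76

L = 243/76 = 3.1974 bits/symbol


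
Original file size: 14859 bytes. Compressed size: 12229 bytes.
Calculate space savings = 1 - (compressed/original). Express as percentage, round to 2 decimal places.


ratio = compressed/original = 12229/14859 = 0.823003
savings = 1 - ratio = 1 - 0.823003 = 0.176997
as a percentage: 0.176997 * 100 = 17.7%

Space savings = 1 - 12229/14859 = 17.7%


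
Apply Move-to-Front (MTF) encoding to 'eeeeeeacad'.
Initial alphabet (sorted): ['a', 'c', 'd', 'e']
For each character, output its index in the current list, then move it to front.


MTF encoding:
'e': index 3 in ['a', 'c', 'd', 'e'] -> ['e', 'a', 'c', 'd']
'e': index 0 in ['e', 'a', 'c', 'd'] -> ['e', 'a', 'c', 'd']
'e': index 0 in ['e', 'a', 'c', 'd'] -> ['e', 'a', 'c', 'd']
'e': index 0 in ['e', 'a', 'c', 'd'] -> ['e', 'a', 'c', 'd']
'e': index 0 in ['e', 'a', 'c', 'd'] -> ['e', 'a', 'c', 'd']
'e': index 0 in ['e', 'a', 'c', 'd'] -> ['e', 'a', 'c', 'd']
'a': index 1 in ['e', 'a', 'c', 'd'] -> ['a', 'e', 'c', 'd']
'c': index 2 in ['a', 'e', 'c', 'd'] -> ['c', 'a', 'e', 'd']
'a': index 1 in ['c', 'a', 'e', 'd'] -> ['a', 'c', 'e', 'd']
'd': index 3 in ['a', 'c', 'e', 'd'] -> ['d', 'a', 'c', 'e']


Output: [3, 0, 0, 0, 0, 0, 1, 2, 1, 3]


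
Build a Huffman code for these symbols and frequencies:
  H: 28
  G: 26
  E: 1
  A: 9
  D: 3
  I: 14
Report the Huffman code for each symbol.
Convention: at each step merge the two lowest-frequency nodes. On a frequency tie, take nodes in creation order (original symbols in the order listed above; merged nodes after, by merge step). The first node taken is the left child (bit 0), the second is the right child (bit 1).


Huffman tree construction:
Step 1: Merge E(1) + D(3) = 4
Step 2: Merge (E+D)(4) + A(9) = 13
Step 3: Merge ((E+D)+A)(13) + I(14) = 27
Step 4: Merge G(26) + (((E+D)+A)+I)(27) = 53
Step 5: Merge H(28) + (G+(((E+D)+A)+I))(53) = 81
Read each symbol's code off the tree from the root (left child = 0, right child = 1).

Codes:
  H: 0 (length 1)
  G: 10 (length 2)
  E: 11000 (length 5)
  A: 1101 (length 4)
  D: 11001 (length 5)
  I: 111 (length 3)
Average code length: 178/81 = 2.1975 bits/symbol


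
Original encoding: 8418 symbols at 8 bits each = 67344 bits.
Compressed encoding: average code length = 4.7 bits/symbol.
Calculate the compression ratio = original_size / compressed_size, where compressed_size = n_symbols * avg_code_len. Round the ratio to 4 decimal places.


original_size = n_symbols * orig_bits = 8418 * 8 = 67344 bits
compressed_size = n_symbols * avg_code_len = 8418 * 4.7 = 39564.6 bits
ratio = original_size / compressed_size = 67344 / 39564.6 = 1.7021

Compression ratio = 1.7021


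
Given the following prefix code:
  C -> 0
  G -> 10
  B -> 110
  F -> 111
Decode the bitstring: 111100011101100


Decoding step by step:
Bits 111 -> F
Bits 10 -> G
Bits 0 -> C
Bits 0 -> C
Bits 111 -> F
Bits 0 -> C
Bits 110 -> B
Bits 0 -> C


Decoded message: FGCCFCBC


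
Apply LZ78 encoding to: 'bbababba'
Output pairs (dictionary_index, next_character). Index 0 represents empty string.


LZ78 encoding steps:
Dictionary: {0: ''}
Step 1: w='' (idx 0), next='b' -> output (0, 'b'), add 'b' as idx 1
Step 2: w='b' (idx 1), next='a' -> output (1, 'a'), add 'ba' as idx 2
Step 3: w='ba' (idx 2), next='b' -> output (2, 'b'), add 'bab' as idx 3
Step 4: w='ba' (idx 2), end of input -> output (2, '')


Encoded: [(0, 'b'), (1, 'a'), (2, 'b'), (2, '')]


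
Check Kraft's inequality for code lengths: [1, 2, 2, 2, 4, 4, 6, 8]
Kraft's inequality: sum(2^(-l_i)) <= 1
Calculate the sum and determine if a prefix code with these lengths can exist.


Sum = 2^(-1) + 2^(-2) + 2^(-2) + 2^(-2) + 2^(-4) + 2^(-4) + 2^(-6) + 2^(-8)
    = 0.5 + 0.25 + 0.25 + 0.25 + 0.0625 + 0.0625 + 0.015625 + 0.00390625
    = 357/256 = 1.39453125
Since 1.39453125 > 1, Kraft's inequality is NOT satisfied.
A prefix code with these lengths CANNOT exist.

Kraft sum = 1.39453125. Not satisfied.


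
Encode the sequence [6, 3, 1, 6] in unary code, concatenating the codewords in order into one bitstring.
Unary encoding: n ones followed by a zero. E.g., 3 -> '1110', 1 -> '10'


Encode each number as n ones followed by a terminating 0:
  6 -> 1111110 (7 bits)
  3 -> 1110 (4 bits)
  1 -> 10 (2 bits)
  6 -> 1111110 (7 bits)
Total length = 7 + 4 + 2 + 7 = 20 bits.

Unary([6, 3, 1, 6]) = 11111101110101111110 (20 bits)


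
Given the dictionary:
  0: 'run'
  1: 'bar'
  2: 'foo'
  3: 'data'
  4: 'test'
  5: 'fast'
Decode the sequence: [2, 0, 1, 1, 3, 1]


Look up each index in the dictionary:
  2 -> 'foo'
  0 -> 'run'
  1 -> 'bar'
  1 -> 'bar'
  3 -> 'data'
  1 -> 'bar'

Decoded: "foo run bar bar data bar"


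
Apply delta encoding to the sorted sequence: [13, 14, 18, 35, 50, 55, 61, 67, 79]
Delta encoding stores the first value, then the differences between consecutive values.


First value: 13
Deltas:
  14 - 13 = 1
  18 - 14 = 4
  35 - 18 = 17
  50 - 35 = 15
  55 - 50 = 5
  61 - 55 = 6
  67 - 61 = 6
  79 - 67 = 12


Delta encoded: [13, 1, 4, 17, 15, 5, 6, 6, 12]


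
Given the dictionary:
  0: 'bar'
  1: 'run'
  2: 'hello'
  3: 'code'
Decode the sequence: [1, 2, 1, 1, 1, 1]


Look up each index in the dictionary:
  1 -> 'run'
  2 -> 'hello'
  1 -> 'run'
  1 -> 'run'
  1 -> 'run'
  1 -> 'run'

Decoded: "run hello run run run run"


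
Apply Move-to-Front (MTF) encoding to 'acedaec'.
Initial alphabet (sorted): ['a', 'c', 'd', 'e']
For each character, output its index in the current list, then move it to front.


MTF encoding:
'a': index 0 in ['a', 'c', 'd', 'e'] -> ['a', 'c', 'd', 'e']
'c': index 1 in ['a', 'c', 'd', 'e'] -> ['c', 'a', 'd', 'e']
'e': index 3 in ['c', 'a', 'd', 'e'] -> ['e', 'c', 'a', 'd']
'd': index 3 in ['e', 'c', 'a', 'd'] -> ['d', 'e', 'c', 'a']
'a': index 3 in ['d', 'e', 'c', 'a'] -> ['a', 'd', 'e', 'c']
'e': index 2 in ['a', 'd', 'e', 'c'] -> ['e', 'a', 'd', 'c']
'c': index 3 in ['e', 'a', 'd', 'c'] -> ['c', 'e', 'a', 'd']


Output: [0, 1, 3, 3, 3, 2, 3]


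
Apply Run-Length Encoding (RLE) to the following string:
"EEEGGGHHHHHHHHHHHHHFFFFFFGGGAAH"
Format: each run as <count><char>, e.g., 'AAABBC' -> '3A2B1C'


Scanning runs left to right:
  i=0: run of 'E' x 3 -> '3E'
  i=3: run of 'G' x 3 -> '3G'
  i=6: run of 'H' x 13 -> '13H'
  i=19: run of 'F' x 6 -> '6F'
  i=25: run of 'G' x 3 -> '3G'
  i=28: run of 'A' x 2 -> '2A'
  i=30: run of 'H' x 1 -> '1H'

RLE = 3E3G13H6F3G2A1H


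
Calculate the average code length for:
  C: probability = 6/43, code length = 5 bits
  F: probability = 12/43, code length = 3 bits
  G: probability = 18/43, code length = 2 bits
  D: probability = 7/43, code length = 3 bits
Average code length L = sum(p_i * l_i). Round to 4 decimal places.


Weighted contributions p_i * l_i:
  C: (6/43) * 5 = 30/43
  F: (12/43) * 3 = 36/43
  G: (18/43) * 2 = 36/43
  D: (7/43) * 3 = 21/43
Sum = (30 + 36 + 36 + 21)/43 = 123/43

L = 123/43 = 2.8605 bits/symbol


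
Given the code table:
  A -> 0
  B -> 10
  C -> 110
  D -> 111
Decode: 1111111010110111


Decoding:
111 -> D
111 -> D
10 -> B
10 -> B
110 -> C
111 -> D


Result: DDBBCD


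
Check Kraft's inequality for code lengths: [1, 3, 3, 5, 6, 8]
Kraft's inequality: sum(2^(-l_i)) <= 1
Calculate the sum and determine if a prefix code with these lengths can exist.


Sum = 2^(-1) + 2^(-3) + 2^(-3) + 2^(-5) + 2^(-6) + 2^(-8)
    = 0.5 + 0.125 + 0.125 + 0.03125 + 0.015625 + 0.00390625
    = 205/256 = 0.80078125
Since 0.80078125 <= 1, Kraft's inequality IS satisfied.
A prefix code with these lengths CAN exist.

Kraft sum = 0.80078125. Satisfied.


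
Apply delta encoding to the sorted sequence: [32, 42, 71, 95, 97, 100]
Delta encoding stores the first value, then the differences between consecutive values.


First value: 32
Deltas:
  42 - 32 = 10
  71 - 42 = 29
  95 - 71 = 24
  97 - 95 = 2
  100 - 97 = 3


Delta encoded: [32, 10, 29, 24, 2, 3]


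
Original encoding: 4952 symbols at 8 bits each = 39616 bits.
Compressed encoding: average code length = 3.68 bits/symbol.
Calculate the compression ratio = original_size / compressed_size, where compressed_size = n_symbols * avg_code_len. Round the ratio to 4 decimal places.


original_size = n_symbols * orig_bits = 4952 * 8 = 39616 bits
compressed_size = n_symbols * avg_code_len = 4952 * 3.68 = 18223.36 bits
ratio = original_size / compressed_size = 39616 / 18223.36 = 2.1739

Compression ratio = 2.1739


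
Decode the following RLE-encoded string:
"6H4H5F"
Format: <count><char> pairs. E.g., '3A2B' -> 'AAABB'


Expanding each <count><char> pair:
  6H -> 'HHHHHH'
  4H -> 'HHHH'
  5F -> 'FFFFF'

Decoded = HHHHHHHHHHFFFFF


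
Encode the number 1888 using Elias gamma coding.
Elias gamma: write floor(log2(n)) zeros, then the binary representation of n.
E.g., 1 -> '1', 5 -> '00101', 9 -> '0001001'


num_bits = floor(log2(1888)) + 1 = 11
leading_zeros = num_bits - 1 = 10
binary(1888) = 11101100000

Elias gamma(1888) = '0000000000' + '11101100000' = 000000000011101100000 (21 bits)


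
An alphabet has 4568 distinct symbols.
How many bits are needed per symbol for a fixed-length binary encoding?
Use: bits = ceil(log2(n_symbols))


log2(4568) = 12.1573
Bracket: 2^12 = 4096 < 4568 <= 2^13 = 8192
So ceil(log2(4568)) = 13

bits = ceil(log2(4568)) = ceil(12.1573) = 13 bits


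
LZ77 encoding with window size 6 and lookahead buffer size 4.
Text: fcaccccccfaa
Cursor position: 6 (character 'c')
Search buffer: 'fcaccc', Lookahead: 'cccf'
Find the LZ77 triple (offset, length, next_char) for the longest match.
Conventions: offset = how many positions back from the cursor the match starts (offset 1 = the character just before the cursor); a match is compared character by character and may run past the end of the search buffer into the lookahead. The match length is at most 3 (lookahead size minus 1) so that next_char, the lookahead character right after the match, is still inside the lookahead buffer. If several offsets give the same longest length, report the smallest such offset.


Try each offset into the search buffer:
  offset=1 (pos 5, char 'c'): match length 3
  offset=2 (pos 4, char 'c'): match length 3
  offset=3 (pos 3, char 'c'): match length 3
  offset=4 (pos 2, char 'a'): match length 0
  offset=5 (pos 1, char 'c'): match length 1
  offset=6 (pos 0, char 'f'): match length 0
Longest match has length 3, found at offsets 1, 2, 3; take the smallest, offset 1.
next_char = character at position 6 + 3 = 9 -> 'f'

Best match: offset=1, length=3 (matching 'ccc' starting at position 5)
LZ77 triple: (1, 3, 'f')


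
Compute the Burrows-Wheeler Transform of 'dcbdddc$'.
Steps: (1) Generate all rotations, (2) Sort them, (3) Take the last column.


Rotations (sorted):
  0: $dcbdddc -> last char: c
  1: bdddc$dc -> last char: c
  2: c$dcbddd -> last char: d
  3: cbdddc$d -> last char: d
  4: dc$dcbdd -> last char: d
  5: dcbdddc$ -> last char: $
  6: ddc$dcbd -> last char: d
  7: dddc$dcb -> last char: b


BWT = ccddd$db


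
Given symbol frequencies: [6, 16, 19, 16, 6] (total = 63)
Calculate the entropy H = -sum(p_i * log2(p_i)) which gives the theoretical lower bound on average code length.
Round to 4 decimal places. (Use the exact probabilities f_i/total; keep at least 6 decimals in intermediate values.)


Per-symbol terms -p_i * log2(p_i) with p_i = f_i/63:
  p = 6/63 = 0.095238: log2(p) = -3.392317, -p*log2(p) = 0.323078
  p = 16/63 = 0.253968: log2(p) = -1.977280, -p*log2(p) = 0.502166
  p = 19/63 = 0.301587: log2(p) = -1.729352, -p*log2(p) = 0.521551
  p = 16/63 = 0.253968: log2(p) = -1.977280, -p*log2(p) = 0.502166
  p = 6/63 = 0.095238: log2(p) = -3.392317, -p*log2(p) = 0.323078
H = 0.323078 + 0.502166 + 0.521551 + 0.502166 + 0.323078 = 2.172039

H = 2.172 bits/symbol


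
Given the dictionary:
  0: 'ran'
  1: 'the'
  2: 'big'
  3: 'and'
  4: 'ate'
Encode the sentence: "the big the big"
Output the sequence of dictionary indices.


Look up each word in the dictionary:
  'the' -> 1
  'big' -> 2
  'the' -> 1
  'big' -> 2

Encoded: [1, 2, 1, 2]


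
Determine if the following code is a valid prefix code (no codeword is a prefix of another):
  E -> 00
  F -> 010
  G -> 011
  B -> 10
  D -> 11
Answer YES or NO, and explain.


Checking each pair (does one codeword prefix another?):
  E='00' vs F='010': no prefix
  E='00' vs G='011': no prefix
  E='00' vs B='10': no prefix
  E='00' vs D='11': no prefix
  F='010' vs E='00': no prefix
  F='010' vs G='011': no prefix
  F='010' vs B='10': no prefix
  F='010' vs D='11': no prefix
  G='011' vs E='00': no prefix
  G='011' vs F='010': no prefix
  G='011' vs B='10': no prefix
  G='011' vs D='11': no prefix
  B='10' vs E='00': no prefix
  B='10' vs F='010': no prefix
  B='10' vs G='011': no prefix
  B='10' vs D='11': no prefix
  D='11' vs E='00': no prefix
  D='11' vs F='010': no prefix
  D='11' vs G='011': no prefix
  D='11' vs B='10': no prefix
No violation found over all pairs.

YES -- this is a valid prefix code. No codeword is a prefix of any other codeword.


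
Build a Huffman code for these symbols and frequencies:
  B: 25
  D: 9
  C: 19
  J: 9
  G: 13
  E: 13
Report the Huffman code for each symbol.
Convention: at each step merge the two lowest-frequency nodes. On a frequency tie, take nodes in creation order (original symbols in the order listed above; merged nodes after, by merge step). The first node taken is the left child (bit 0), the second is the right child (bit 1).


Huffman tree construction:
Step 1: Merge D(9) + J(9) = 18
Step 2: Merge G(13) + E(13) = 26
Step 3: Merge (D+J)(18) + C(19) = 37
Step 4: Merge B(25) + (G+E)(26) = 51
Step 5: Merge ((D+J)+C)(37) + (B+(G+E))(51) = 88
Read each symbol's code off the tree from the root (left child = 0, right child = 1).

Codes:
  B: 10 (length 2)
  D: 000 (length 3)
  C: 01 (length 2)
  J: 001 (length 3)
  G: 110 (length 3)
  E: 111 (length 3)
Average code length: 220/88 = 2.5000 bits/symbol


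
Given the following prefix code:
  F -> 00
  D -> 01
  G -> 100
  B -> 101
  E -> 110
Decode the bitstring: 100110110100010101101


Decoding step by step:
Bits 100 -> G
Bits 110 -> E
Bits 110 -> E
Bits 100 -> G
Bits 01 -> D
Bits 01 -> D
Bits 01 -> D
Bits 101 -> B


Decoded message: GEEGDDDB


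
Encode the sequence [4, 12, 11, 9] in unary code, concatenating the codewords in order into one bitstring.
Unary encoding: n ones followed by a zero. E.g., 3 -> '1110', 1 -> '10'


Encode each number as n ones followed by a terminating 0:
  4 -> 11110 (5 bits)
  12 -> 1111111111110 (13 bits)
  11 -> 111111111110 (12 bits)
  9 -> 1111111110 (10 bits)
Total length = 5 + 13 + 12 + 10 = 40 bits.

Unary([4, 12, 11, 9]) = 1111011111111111101111111111101111111110 (40 bits)


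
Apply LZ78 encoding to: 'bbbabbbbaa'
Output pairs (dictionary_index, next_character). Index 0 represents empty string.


LZ78 encoding steps:
Dictionary: {0: ''}
Step 1: w='' (idx 0), next='b' -> output (0, 'b'), add 'b' as idx 1
Step 2: w='b' (idx 1), next='b' -> output (1, 'b'), add 'bb' as idx 2
Step 3: w='' (idx 0), next='a' -> output (0, 'a'), add 'a' as idx 3
Step 4: w='bb' (idx 2), next='b' -> output (2, 'b'), add 'bbb' as idx 4
Step 5: w='b' (idx 1), next='a' -> output (1, 'a'), add 'ba' as idx 5
Step 6: w='a' (idx 3), end of input -> output (3, '')


Encoded: [(0, 'b'), (1, 'b'), (0, 'a'), (2, 'b'), (1, 'a'), (3, '')]


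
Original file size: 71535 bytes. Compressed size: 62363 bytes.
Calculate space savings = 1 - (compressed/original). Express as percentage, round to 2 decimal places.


ratio = compressed/original = 62363/71535 = 0.871783
savings = 1 - ratio = 1 - 0.871783 = 0.128217
as a percentage: 0.128217 * 100 = 12.82%

Space savings = 1 - 62363/71535 = 12.82%


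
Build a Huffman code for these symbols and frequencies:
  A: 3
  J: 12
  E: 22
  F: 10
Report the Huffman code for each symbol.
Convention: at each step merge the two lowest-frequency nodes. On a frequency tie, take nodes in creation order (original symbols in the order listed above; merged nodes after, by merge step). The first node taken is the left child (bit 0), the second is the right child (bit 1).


Huffman tree construction:
Step 1: Merge A(3) + F(10) = 13
Step 2: Merge J(12) + (A+F)(13) = 25
Step 3: Merge E(22) + (J+(A+F))(25) = 47
Read each symbol's code off the tree from the root (left child = 0, right child = 1).

Codes:
  A: 110 (length 3)
  J: 10 (length 2)
  E: 0 (length 1)
  F: 111 (length 3)
Average code length: 85/47 = 1.8085 bits/symbol


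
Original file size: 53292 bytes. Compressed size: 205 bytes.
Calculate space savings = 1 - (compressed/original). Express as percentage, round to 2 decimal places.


ratio = compressed/original = 205/53292 = 0.003847
savings = 1 - ratio = 1 - 0.003847 = 0.996153
as a percentage: 0.996153 * 100 = 99.62%

Space savings = 1 - 205/53292 = 99.62%


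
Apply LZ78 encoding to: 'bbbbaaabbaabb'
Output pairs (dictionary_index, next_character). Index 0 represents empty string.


LZ78 encoding steps:
Dictionary: {0: ''}
Step 1: w='' (idx 0), next='b' -> output (0, 'b'), add 'b' as idx 1
Step 2: w='b' (idx 1), next='b' -> output (1, 'b'), add 'bb' as idx 2
Step 3: w='b' (idx 1), next='a' -> output (1, 'a'), add 'ba' as idx 3
Step 4: w='' (idx 0), next='a' -> output (0, 'a'), add 'a' as idx 4
Step 5: w='a' (idx 4), next='b' -> output (4, 'b'), add 'ab' as idx 5
Step 6: w='ba' (idx 3), next='a' -> output (3, 'a'), add 'baa' as idx 6
Step 7: w='bb' (idx 2), end of input -> output (2, '')


Encoded: [(0, 'b'), (1, 'b'), (1, 'a'), (0, 'a'), (4, 'b'), (3, 'a'), (2, '')]


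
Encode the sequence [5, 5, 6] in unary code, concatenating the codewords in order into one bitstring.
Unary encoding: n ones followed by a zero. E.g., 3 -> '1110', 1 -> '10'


Encode each number as n ones followed by a terminating 0:
  5 -> 111110 (6 bits)
  5 -> 111110 (6 bits)
  6 -> 1111110 (7 bits)
Total length = 6 + 6 + 7 = 19 bits.

Unary([5, 5, 6]) = 1111101111101111110 (19 bits)


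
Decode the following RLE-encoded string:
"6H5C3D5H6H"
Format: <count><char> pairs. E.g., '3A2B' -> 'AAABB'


Expanding each <count><char> pair:
  6H -> 'HHHHHH'
  5C -> 'CCCCC'
  3D -> 'DDD'
  5H -> 'HHHHH'
  6H -> 'HHHHHH'

Decoded = HHHHHHCCCCCDDDHHHHHHHHHHH


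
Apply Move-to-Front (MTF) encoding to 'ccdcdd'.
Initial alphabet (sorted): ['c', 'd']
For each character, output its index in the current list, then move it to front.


MTF encoding:
'c': index 0 in ['c', 'd'] -> ['c', 'd']
'c': index 0 in ['c', 'd'] -> ['c', 'd']
'd': index 1 in ['c', 'd'] -> ['d', 'c']
'c': index 1 in ['d', 'c'] -> ['c', 'd']
'd': index 1 in ['c', 'd'] -> ['d', 'c']
'd': index 0 in ['d', 'c'] -> ['d', 'c']


Output: [0, 0, 1, 1, 1, 0]


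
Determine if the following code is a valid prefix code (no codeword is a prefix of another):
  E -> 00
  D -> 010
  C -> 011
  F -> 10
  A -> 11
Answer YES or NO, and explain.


Checking each pair (does one codeword prefix another?):
  E='00' vs D='010': no prefix
  E='00' vs C='011': no prefix
  E='00' vs F='10': no prefix
  E='00' vs A='11': no prefix
  D='010' vs E='00': no prefix
  D='010' vs C='011': no prefix
  D='010' vs F='10': no prefix
  D='010' vs A='11': no prefix
  C='011' vs E='00': no prefix
  C='011' vs D='010': no prefix
  C='011' vs F='10': no prefix
  C='011' vs A='11': no prefix
  F='10' vs E='00': no prefix
  F='10' vs D='010': no prefix
  F='10' vs C='011': no prefix
  F='10' vs A='11': no prefix
  A='11' vs E='00': no prefix
  A='11' vs D='010': no prefix
  A='11' vs C='011': no prefix
  A='11' vs F='10': no prefix
No violation found over all pairs.

YES -- this is a valid prefix code. No codeword is a prefix of any other codeword.


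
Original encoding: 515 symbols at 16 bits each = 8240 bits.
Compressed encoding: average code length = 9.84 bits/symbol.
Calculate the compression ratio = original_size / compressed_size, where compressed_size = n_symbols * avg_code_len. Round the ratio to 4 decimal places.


original_size = n_symbols * orig_bits = 515 * 16 = 8240 bits
compressed_size = n_symbols * avg_code_len = 515 * 9.84 = 5067.6 bits
ratio = original_size / compressed_size = 8240 / 5067.6 = 1.626

Compression ratio = 1.626


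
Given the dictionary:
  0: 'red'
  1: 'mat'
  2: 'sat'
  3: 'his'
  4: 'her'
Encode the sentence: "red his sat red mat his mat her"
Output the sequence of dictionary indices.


Look up each word in the dictionary:
  'red' -> 0
  'his' -> 3
  'sat' -> 2
  'red' -> 0
  'mat' -> 1
  'his' -> 3
  'mat' -> 1
  'her' -> 4

Encoded: [0, 3, 2, 0, 1, 3, 1, 4]


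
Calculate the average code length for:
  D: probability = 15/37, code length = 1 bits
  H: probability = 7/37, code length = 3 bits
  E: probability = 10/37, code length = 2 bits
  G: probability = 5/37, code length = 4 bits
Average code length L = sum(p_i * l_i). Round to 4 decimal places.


Weighted contributions p_i * l_i:
  D: (15/37) * 1 = 15/37
  H: (7/37) * 3 = 21/37
  E: (10/37) * 2 = 20/37
  G: (5/37) * 4 = 20/37
Sum = (15 + 21 + 20 + 20)/37 = 76/37

L = 76/37 = 2.0541 bits/symbol


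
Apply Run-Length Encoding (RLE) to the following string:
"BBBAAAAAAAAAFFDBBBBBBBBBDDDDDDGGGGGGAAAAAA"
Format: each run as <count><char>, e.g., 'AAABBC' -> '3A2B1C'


Scanning runs left to right:
  i=0: run of 'B' x 3 -> '3B'
  i=3: run of 'A' x 9 -> '9A'
  i=12: run of 'F' x 2 -> '2F'
  i=14: run of 'D' x 1 -> '1D'
  i=15: run of 'B' x 9 -> '9B'
  i=24: run of 'D' x 6 -> '6D'
  i=30: run of 'G' x 6 -> '6G'
  i=36: run of 'A' x 6 -> '6A'

RLE = 3B9A2F1D9B6D6G6A


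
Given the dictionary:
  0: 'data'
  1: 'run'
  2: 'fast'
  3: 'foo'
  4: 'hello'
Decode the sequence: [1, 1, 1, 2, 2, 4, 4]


Look up each index in the dictionary:
  1 -> 'run'
  1 -> 'run'
  1 -> 'run'
  2 -> 'fast'
  2 -> 'fast'
  4 -> 'hello'
  4 -> 'hello'

Decoded: "run run run fast fast hello hello"


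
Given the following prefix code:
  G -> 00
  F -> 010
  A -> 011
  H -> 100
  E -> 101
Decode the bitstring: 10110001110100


Decoding step by step:
Bits 101 -> E
Bits 100 -> H
Bits 011 -> A
Bits 101 -> E
Bits 00 -> G


Decoded message: EHAEG


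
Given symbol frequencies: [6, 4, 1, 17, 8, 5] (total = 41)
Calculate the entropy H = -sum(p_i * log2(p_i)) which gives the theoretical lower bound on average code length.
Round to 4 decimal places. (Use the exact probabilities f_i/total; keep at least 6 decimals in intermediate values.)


Per-symbol terms -p_i * log2(p_i) with p_i = f_i/41:
  p = 6/41 = 0.146341: log2(p) = -2.772590, -p*log2(p) = 0.405745
  p = 4/41 = 0.097561: log2(p) = -3.357552, -p*log2(p) = 0.327566
  p = 1/41 = 0.024390: log2(p) = -5.357552, -p*log2(p) = 0.130672
  p = 17/41 = 0.414634: log2(p) = -1.270089, -p*log2(p) = 0.526622
  p = 8/41 = 0.195122: log2(p) = -2.357552, -p*log2(p) = 0.460010
  p = 5/41 = 0.121951: log2(p) = -3.035624, -p*log2(p) = 0.370198
H = 0.405745 + 0.327566 + 0.130672 + 0.526622 + 0.460010 + 0.370198 = 2.220813

H = 2.2208 bits/symbol


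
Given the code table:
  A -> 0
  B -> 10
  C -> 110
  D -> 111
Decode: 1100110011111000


Decoding:
110 -> C
0 -> A
110 -> C
0 -> A
111 -> D
110 -> C
0 -> A
0 -> A


Result: CACADCAA


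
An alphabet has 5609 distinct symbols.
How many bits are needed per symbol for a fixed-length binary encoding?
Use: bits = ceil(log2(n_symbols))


log2(5609) = 12.4535
Bracket: 2^12 = 4096 < 5609 <= 2^13 = 8192
So ceil(log2(5609)) = 13

bits = ceil(log2(5609)) = ceil(12.4535) = 13 bits


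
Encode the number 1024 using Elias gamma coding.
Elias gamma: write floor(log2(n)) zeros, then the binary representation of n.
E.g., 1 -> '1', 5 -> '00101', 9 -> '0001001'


num_bits = floor(log2(1024)) + 1 = 11
leading_zeros = num_bits - 1 = 10
binary(1024) = 10000000000

Elias gamma(1024) = '0000000000' + '10000000000' = 000000000010000000000 (21 bits)


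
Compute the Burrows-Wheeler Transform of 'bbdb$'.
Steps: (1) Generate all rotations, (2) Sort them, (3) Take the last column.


Rotations (sorted):
  0: $bbdb -> last char: b
  1: b$bbd -> last char: d
  2: bbdb$ -> last char: $
  3: bdb$b -> last char: b
  4: db$bb -> last char: b


BWT = bd$bb


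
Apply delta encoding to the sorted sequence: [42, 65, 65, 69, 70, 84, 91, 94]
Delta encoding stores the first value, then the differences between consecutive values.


First value: 42
Deltas:
  65 - 42 = 23
  65 - 65 = 0
  69 - 65 = 4
  70 - 69 = 1
  84 - 70 = 14
  91 - 84 = 7
  94 - 91 = 3


Delta encoded: [42, 23, 0, 4, 1, 14, 7, 3]


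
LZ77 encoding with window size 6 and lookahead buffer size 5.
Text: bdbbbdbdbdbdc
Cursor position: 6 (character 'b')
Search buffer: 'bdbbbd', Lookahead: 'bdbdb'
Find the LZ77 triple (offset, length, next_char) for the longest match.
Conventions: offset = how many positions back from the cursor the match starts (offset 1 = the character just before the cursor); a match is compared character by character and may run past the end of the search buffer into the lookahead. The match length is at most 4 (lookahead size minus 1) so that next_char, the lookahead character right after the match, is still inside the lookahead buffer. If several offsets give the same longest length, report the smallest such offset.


Try each offset into the search buffer:
  offset=1 (pos 5, char 'd'): match length 0
  offset=2 (pos 4, char 'b'): match length 4
  offset=3 (pos 3, char 'b'): match length 1
  offset=4 (pos 2, char 'b'): match length 1
  offset=5 (pos 1, char 'd'): match length 0
  offset=6 (pos 0, char 'b'): match length 3
Longest match has length 4 at offset 2.
next_char = character at position 6 + 4 = 10 -> 'b'

Best match: offset=2, length=4 (matching 'bdbd' starting at position 4)
LZ77 triple: (2, 4, 'b')


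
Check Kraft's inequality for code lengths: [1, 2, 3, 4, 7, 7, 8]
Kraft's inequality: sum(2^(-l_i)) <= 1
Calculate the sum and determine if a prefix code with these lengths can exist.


Sum = 2^(-1) + 2^(-2) + 2^(-3) + 2^(-4) + 2^(-7) + 2^(-7) + 2^(-8)
    = 0.5 + 0.25 + 0.125 + 0.0625 + 0.0078125 + 0.0078125 + 0.00390625
    = 245/256 = 0.95703125
Since 0.95703125 <= 1, Kraft's inequality IS satisfied.
A prefix code with these lengths CAN exist.

Kraft sum = 0.95703125. Satisfied.


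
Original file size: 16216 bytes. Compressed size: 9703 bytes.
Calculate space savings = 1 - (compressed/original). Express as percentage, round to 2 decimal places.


ratio = compressed/original = 9703/16216 = 0.59836
savings = 1 - ratio = 1 - 0.59836 = 0.40164
as a percentage: 0.40164 * 100 = 40.16%

Space savings = 1 - 9703/16216 = 40.16%


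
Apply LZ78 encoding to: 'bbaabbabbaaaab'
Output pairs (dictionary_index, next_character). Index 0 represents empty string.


LZ78 encoding steps:
Dictionary: {0: ''}
Step 1: w='' (idx 0), next='b' -> output (0, 'b'), add 'b' as idx 1
Step 2: w='b' (idx 1), next='a' -> output (1, 'a'), add 'ba' as idx 2
Step 3: w='' (idx 0), next='a' -> output (0, 'a'), add 'a' as idx 3
Step 4: w='b' (idx 1), next='b' -> output (1, 'b'), add 'bb' as idx 4
Step 5: w='a' (idx 3), next='b' -> output (3, 'b'), add 'ab' as idx 5
Step 6: w='ba' (idx 2), next='a' -> output (2, 'a'), add 'baa' as idx 6
Step 7: w='a' (idx 3), next='a' -> output (3, 'a'), add 'aa' as idx 7
Step 8: w='b' (idx 1), end of input -> output (1, '')


Encoded: [(0, 'b'), (1, 'a'), (0, 'a'), (1, 'b'), (3, 'b'), (2, 'a'), (3, 'a'), (1, '')]


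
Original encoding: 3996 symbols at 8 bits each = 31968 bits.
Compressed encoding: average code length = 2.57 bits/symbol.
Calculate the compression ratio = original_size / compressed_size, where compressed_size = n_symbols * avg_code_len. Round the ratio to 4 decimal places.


original_size = n_symbols * orig_bits = 3996 * 8 = 31968 bits
compressed_size = n_symbols * avg_code_len = 3996 * 2.57 = 10269.72 bits
ratio = original_size / compressed_size = 31968 / 10269.72 = 3.1128

Compression ratio = 3.1128


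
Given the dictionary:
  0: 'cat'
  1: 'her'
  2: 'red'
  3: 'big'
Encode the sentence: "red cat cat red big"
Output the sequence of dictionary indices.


Look up each word in the dictionary:
  'red' -> 2
  'cat' -> 0
  'cat' -> 0
  'red' -> 2
  'big' -> 3

Encoded: [2, 0, 0, 2, 3]


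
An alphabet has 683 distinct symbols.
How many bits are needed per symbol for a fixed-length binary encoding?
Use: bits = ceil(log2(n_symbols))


log2(683) = 9.4157
Bracket: 2^9 = 512 < 683 <= 2^10 = 1024
So ceil(log2(683)) = 10

bits = ceil(log2(683)) = ceil(9.4157) = 10 bits


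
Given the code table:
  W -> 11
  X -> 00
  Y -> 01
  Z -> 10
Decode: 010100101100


Decoding:
01 -> Y
01 -> Y
00 -> X
10 -> Z
11 -> W
00 -> X


Result: YYXZWX


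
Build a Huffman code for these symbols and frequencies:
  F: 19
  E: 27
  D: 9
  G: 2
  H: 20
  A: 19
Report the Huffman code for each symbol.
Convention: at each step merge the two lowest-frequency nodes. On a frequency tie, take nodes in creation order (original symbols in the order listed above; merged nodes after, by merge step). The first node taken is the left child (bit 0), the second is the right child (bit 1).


Huffman tree construction:
Step 1: Merge G(2) + D(9) = 11
Step 2: Merge (G+D)(11) + F(19) = 30
Step 3: Merge A(19) + H(20) = 39
Step 4: Merge E(27) + ((G+D)+F)(30) = 57
Step 5: Merge (A+H)(39) + (E+((G+D)+F))(57) = 96
Read each symbol's code off the tree from the root (left child = 0, right child = 1).

Codes:
  F: 111 (length 3)
  E: 10 (length 2)
  D: 1101 (length 4)
  G: 1100 (length 4)
  H: 01 (length 2)
  A: 00 (length 2)
Average code length: 233/96 = 2.4271 bits/symbol


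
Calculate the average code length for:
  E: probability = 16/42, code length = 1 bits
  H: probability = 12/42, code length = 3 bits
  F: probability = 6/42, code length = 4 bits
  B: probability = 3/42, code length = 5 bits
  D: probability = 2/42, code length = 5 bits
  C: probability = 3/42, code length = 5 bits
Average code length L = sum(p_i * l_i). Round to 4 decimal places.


Weighted contributions p_i * l_i:
  E: (16/42) * 1 = 16/42
  H: (12/42) * 3 = 36/42
  F: (6/42) * 4 = 24/42
  B: (3/42) * 5 = 15/42
  D: (2/42) * 5 = 10/42
  C: (3/42) * 5 = 15/42
Sum = (16 + 36 + 24 + 15 + 10 + 15)/42 = 116/42

L = 116/42 = 2.7619 bits/symbol


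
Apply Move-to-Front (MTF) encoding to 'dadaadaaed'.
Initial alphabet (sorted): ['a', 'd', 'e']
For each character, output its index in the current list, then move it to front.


MTF encoding:
'd': index 1 in ['a', 'd', 'e'] -> ['d', 'a', 'e']
'a': index 1 in ['d', 'a', 'e'] -> ['a', 'd', 'e']
'd': index 1 in ['a', 'd', 'e'] -> ['d', 'a', 'e']
'a': index 1 in ['d', 'a', 'e'] -> ['a', 'd', 'e']
'a': index 0 in ['a', 'd', 'e'] -> ['a', 'd', 'e']
'd': index 1 in ['a', 'd', 'e'] -> ['d', 'a', 'e']
'a': index 1 in ['d', 'a', 'e'] -> ['a', 'd', 'e']
'a': index 0 in ['a', 'd', 'e'] -> ['a', 'd', 'e']
'e': index 2 in ['a', 'd', 'e'] -> ['e', 'a', 'd']
'd': index 2 in ['e', 'a', 'd'] -> ['d', 'e', 'a']


Output: [1, 1, 1, 1, 0, 1, 1, 0, 2, 2]


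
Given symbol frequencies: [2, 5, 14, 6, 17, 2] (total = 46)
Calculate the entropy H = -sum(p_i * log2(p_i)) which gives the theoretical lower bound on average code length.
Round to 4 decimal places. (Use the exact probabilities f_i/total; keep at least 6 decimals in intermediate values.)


Per-symbol terms -p_i * log2(p_i) with p_i = f_i/46:
  p = 2/46 = 0.043478: log2(p) = -4.523562, -p*log2(p) = 0.196677
  p = 5/46 = 0.108696: log2(p) = -3.201634, -p*log2(p) = 0.348004
  p = 14/46 = 0.304348: log2(p) = -1.716207, -p*log2(p) = 0.522324
  p = 6/46 = 0.130435: log2(p) = -2.938599, -p*log2(p) = 0.383296
  p = 17/46 = 0.369565: log2(p) = -1.436099, -p*log2(p) = 0.530732
  p = 2/46 = 0.043478: log2(p) = -4.523562, -p*log2(p) = 0.196677
H = 0.196677 + 0.348004 + 0.522324 + 0.383296 + 0.530732 + 0.196677 = 2.177710

H = 2.1777 bits/symbol


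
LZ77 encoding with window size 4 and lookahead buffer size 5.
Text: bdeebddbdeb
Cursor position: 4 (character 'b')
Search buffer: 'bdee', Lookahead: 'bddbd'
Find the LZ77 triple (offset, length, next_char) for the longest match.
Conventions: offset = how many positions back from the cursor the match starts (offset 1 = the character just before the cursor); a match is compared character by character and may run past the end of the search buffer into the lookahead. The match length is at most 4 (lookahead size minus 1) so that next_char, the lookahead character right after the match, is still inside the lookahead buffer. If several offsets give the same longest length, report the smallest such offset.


Try each offset into the search buffer:
  offset=1 (pos 3, char 'e'): match length 0
  offset=2 (pos 2, char 'e'): match length 0
  offset=3 (pos 1, char 'd'): match length 0
  offset=4 (pos 0, char 'b'): match length 2
Longest match has length 2 at offset 4.
next_char = character at position 4 + 2 = 6 -> 'd'

Best match: offset=4, length=2 (matching 'bd' starting at position 0)
LZ77 triple: (4, 2, 'd')


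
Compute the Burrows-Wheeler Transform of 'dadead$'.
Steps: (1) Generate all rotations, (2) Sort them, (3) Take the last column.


Rotations (sorted):
  0: $dadead -> last char: d
  1: ad$dade -> last char: e
  2: adead$d -> last char: d
  3: d$dadea -> last char: a
  4: dadead$ -> last char: $
  5: dead$da -> last char: a
  6: ead$dad -> last char: d


BWT = deda$ad


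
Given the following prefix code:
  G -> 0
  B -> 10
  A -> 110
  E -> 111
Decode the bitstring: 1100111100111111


Decoding step by step:
Bits 110 -> A
Bits 0 -> G
Bits 111 -> E
Bits 10 -> B
Bits 0 -> G
Bits 111 -> E
Bits 111 -> E


Decoded message: AGEBGEE


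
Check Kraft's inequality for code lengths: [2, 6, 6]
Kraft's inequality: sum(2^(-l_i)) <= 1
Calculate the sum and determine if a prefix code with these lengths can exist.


Sum = 2^(-2) + 2^(-6) + 2^(-6)
    = 0.25 + 0.015625 + 0.015625
    = 18/64 = 0.28125
Since 0.28125 <= 1, Kraft's inequality IS satisfied.
A prefix code with these lengths CAN exist.

Kraft sum = 0.28125. Satisfied.


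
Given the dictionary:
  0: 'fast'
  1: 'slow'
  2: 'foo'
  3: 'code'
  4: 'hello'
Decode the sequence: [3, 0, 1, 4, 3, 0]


Look up each index in the dictionary:
  3 -> 'code'
  0 -> 'fast'
  1 -> 'slow'
  4 -> 'hello'
  3 -> 'code'
  0 -> 'fast'

Decoded: "code fast slow hello code fast"


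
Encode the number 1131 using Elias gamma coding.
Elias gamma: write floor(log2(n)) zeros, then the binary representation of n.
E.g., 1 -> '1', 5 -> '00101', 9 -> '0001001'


num_bits = floor(log2(1131)) + 1 = 11
leading_zeros = num_bits - 1 = 10
binary(1131) = 10001101011

Elias gamma(1131) = '0000000000' + '10001101011' = 000000000010001101011 (21 bits)


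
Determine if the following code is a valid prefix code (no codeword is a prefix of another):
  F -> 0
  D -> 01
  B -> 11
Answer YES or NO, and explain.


Checking each pair (does one codeword prefix another?):
  F='0' vs D='01': prefix -- VIOLATION

NO -- this is NOT a valid prefix code. F (0) is a prefix of D (01).
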